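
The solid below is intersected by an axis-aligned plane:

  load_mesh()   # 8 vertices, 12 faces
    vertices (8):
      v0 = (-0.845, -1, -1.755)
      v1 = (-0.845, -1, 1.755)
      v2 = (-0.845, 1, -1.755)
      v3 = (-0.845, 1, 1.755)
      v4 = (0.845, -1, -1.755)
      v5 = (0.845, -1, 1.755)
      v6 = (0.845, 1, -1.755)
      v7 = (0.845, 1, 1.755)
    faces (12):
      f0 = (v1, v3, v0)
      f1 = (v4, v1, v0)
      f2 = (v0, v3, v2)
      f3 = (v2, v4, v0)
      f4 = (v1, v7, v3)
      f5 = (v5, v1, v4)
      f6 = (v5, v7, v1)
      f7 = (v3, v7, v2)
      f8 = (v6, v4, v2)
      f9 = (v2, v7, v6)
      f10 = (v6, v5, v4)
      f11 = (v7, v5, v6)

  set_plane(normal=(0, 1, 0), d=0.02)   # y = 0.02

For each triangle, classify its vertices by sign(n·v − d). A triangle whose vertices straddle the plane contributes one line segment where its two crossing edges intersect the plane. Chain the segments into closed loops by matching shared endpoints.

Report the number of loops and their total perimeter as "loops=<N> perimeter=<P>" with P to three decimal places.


loops=1 perimeter=10.400

Straddling triangles (8 of 12):
  (v1,v3,v0) [-+-] → (-0.845, 0.02, 1.755)–(-0.845, 0.02, 0.0351)  len=1.7199
  (v0,v3,v2) [-++] → (-0.845, 0.02, 0.0351)–(-0.845, 0.02, -1.755)  len=1.7901
  (v2,v4,v0) [+--] → (-0.0169, 0.02, -1.755)–(-0.845, 0.02, -1.755)  len=0.8281
  (v1,v7,v3) [-++] → (0.0169, 0.02, 1.755)–(-0.845, 0.02, 1.755)  len=0.8619
  (v5,v7,v1) [-+-] → (0.845, 0.02, 1.755)–(0.0169, 0.02, 1.755)  len=0.8281
  (v6,v4,v2) [+-+] → (0.845, 0.02, -1.755)–(-0.0169, 0.02, -1.755)  len=0.8619
  (v6,v5,v4) [+--] → (0.845, 0.02, -0.0351)–(0.845, 0.02, -1.755)  len=1.7199
  (v7,v5,v6) [+-+] → (0.845, 0.02, 1.755)–(0.845, 0.02, -0.0351)  len=1.7901

Chained into 1 loop(s):
  loop 1: 8 segments, perimeter = 10.4000
Total perimeter = 10.400


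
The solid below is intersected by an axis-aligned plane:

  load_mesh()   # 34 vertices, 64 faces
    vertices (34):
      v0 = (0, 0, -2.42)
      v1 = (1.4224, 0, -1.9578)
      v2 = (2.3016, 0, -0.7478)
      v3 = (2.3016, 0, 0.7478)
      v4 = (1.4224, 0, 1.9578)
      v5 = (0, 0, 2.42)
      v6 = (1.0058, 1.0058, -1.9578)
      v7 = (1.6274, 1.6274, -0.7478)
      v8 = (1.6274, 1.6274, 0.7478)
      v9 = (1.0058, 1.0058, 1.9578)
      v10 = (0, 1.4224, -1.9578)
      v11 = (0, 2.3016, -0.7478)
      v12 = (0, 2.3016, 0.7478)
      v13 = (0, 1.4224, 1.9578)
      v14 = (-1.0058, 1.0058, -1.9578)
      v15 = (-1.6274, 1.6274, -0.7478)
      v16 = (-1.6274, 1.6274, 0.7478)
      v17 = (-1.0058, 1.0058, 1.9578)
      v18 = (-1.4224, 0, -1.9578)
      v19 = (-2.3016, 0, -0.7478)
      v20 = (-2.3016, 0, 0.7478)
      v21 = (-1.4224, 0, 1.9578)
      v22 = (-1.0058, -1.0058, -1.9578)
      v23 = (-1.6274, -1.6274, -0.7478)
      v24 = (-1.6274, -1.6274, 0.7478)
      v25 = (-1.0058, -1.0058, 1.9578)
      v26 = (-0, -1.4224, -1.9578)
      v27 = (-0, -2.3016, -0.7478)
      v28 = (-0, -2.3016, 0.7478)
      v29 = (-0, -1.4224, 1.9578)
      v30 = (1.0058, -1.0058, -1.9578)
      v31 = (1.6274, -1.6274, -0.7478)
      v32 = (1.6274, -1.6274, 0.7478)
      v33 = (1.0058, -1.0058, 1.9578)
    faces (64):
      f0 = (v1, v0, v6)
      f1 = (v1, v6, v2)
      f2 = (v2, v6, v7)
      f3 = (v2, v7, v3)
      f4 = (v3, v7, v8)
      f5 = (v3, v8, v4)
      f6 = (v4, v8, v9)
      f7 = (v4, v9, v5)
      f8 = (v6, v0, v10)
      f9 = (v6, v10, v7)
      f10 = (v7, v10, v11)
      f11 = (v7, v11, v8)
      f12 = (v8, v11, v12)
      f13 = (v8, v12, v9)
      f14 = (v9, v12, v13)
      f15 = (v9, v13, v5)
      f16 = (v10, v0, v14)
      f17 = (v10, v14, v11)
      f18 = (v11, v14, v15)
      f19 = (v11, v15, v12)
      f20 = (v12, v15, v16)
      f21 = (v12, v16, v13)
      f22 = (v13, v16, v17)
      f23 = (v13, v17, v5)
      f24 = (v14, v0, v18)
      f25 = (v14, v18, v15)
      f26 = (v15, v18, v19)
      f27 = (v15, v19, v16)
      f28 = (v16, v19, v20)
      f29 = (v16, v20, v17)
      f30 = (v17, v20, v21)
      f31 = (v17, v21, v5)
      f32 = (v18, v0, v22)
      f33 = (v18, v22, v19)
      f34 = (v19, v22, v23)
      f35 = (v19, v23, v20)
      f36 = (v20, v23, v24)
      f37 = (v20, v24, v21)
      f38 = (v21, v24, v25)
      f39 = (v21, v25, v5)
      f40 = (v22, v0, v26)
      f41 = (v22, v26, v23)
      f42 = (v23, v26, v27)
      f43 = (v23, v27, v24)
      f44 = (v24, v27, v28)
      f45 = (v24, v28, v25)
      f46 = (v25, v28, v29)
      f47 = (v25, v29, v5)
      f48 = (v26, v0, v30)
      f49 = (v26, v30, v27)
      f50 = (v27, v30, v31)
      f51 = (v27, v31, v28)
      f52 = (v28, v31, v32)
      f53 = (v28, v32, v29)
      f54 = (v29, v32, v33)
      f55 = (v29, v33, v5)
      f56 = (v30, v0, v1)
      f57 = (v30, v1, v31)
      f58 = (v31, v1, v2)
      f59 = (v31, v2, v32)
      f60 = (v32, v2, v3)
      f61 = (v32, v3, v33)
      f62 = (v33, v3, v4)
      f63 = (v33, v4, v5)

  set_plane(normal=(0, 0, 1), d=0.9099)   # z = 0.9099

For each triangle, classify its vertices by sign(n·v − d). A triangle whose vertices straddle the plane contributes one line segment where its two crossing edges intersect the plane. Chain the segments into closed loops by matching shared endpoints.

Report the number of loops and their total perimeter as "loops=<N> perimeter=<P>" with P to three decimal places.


loops=1 perimeter=13.371

Straddling triangles (16 of 64):
  (v3,v8,v4) [--+] → (1.59994, 1.40938, 0.9099)–(2.18382, 0, 0.9099)  len=1.5255
  (v4,v8,v9) [+-+] → (1.59994, 1.40938, 0.9099)–(1.54413, 1.54413, 0.9099)  len=0.1458
  (v8,v12,v9) [--+] → (0.134744, 2.12801, 0.9099)–(1.54413, 1.54413, 0.9099)  len=1.5255
  (v9,v12,v13) [+-+] → (0.134744, 2.12801, 0.9099)–(0, 2.18382, 0.9099)  len=0.1458
  (v12,v16,v13) [--+] → (-1.40938, 1.59994, 0.9099)–(0, 2.18382, 0.9099)  len=1.5255
  (v13,v16,v17) [+-+] → (-1.40938, 1.59994, 0.9099)–(-1.54413, 1.54413, 0.9099)  len=0.1458
  (v16,v20,v17) [--+] → (-2.12801, 0.134744, 0.9099)–(-1.54413, 1.54413, 0.9099)  len=1.5255
  (v17,v20,v21) [+-+] → (-2.12801, 0.134744, 0.9099)–(-2.18382, 0, 0.9099)  len=0.1458
  (v20,v24,v21) [--+] → (-1.59994, -1.40938, 0.9099)–(-2.18382, 0, 0.9099)  len=1.5255
  (v21,v24,v25) [+-+] → (-1.59994, -1.40938, 0.9099)–(-1.54413, -1.54413, 0.9099)  len=0.1458
  (v24,v28,v25) [--+] → (-0.134744, -2.12801, 0.9099)–(-1.54413, -1.54413, 0.9099)  len=1.5255
  (v25,v28,v29) [+-+] → (-0.134744, -2.12801, 0.9099)–(0, -2.18382, 0.9099)  len=0.1458
  (v28,v32,v29) [--+] → (1.40938, -1.59994, 0.9099)–(0, -2.18382, 0.9099)  len=1.5255
  (v29,v32,v33) [+-+] → (1.40938, -1.59994, 0.9099)–(1.54413, -1.54413, 0.9099)  len=0.1458
  (v32,v3,v33) [--+] → (2.12801, -0.134744, 0.9099)–(1.54413, -1.54413, 0.9099)  len=1.5255
  (v33,v3,v4) [+-+] → (2.12801, -0.134744, 0.9099)–(2.18382, 0, 0.9099)  len=0.1458

Chained into 1 loop(s):
  loop 1: 16 segments, perimeter = 13.3711
Total perimeter = 13.371


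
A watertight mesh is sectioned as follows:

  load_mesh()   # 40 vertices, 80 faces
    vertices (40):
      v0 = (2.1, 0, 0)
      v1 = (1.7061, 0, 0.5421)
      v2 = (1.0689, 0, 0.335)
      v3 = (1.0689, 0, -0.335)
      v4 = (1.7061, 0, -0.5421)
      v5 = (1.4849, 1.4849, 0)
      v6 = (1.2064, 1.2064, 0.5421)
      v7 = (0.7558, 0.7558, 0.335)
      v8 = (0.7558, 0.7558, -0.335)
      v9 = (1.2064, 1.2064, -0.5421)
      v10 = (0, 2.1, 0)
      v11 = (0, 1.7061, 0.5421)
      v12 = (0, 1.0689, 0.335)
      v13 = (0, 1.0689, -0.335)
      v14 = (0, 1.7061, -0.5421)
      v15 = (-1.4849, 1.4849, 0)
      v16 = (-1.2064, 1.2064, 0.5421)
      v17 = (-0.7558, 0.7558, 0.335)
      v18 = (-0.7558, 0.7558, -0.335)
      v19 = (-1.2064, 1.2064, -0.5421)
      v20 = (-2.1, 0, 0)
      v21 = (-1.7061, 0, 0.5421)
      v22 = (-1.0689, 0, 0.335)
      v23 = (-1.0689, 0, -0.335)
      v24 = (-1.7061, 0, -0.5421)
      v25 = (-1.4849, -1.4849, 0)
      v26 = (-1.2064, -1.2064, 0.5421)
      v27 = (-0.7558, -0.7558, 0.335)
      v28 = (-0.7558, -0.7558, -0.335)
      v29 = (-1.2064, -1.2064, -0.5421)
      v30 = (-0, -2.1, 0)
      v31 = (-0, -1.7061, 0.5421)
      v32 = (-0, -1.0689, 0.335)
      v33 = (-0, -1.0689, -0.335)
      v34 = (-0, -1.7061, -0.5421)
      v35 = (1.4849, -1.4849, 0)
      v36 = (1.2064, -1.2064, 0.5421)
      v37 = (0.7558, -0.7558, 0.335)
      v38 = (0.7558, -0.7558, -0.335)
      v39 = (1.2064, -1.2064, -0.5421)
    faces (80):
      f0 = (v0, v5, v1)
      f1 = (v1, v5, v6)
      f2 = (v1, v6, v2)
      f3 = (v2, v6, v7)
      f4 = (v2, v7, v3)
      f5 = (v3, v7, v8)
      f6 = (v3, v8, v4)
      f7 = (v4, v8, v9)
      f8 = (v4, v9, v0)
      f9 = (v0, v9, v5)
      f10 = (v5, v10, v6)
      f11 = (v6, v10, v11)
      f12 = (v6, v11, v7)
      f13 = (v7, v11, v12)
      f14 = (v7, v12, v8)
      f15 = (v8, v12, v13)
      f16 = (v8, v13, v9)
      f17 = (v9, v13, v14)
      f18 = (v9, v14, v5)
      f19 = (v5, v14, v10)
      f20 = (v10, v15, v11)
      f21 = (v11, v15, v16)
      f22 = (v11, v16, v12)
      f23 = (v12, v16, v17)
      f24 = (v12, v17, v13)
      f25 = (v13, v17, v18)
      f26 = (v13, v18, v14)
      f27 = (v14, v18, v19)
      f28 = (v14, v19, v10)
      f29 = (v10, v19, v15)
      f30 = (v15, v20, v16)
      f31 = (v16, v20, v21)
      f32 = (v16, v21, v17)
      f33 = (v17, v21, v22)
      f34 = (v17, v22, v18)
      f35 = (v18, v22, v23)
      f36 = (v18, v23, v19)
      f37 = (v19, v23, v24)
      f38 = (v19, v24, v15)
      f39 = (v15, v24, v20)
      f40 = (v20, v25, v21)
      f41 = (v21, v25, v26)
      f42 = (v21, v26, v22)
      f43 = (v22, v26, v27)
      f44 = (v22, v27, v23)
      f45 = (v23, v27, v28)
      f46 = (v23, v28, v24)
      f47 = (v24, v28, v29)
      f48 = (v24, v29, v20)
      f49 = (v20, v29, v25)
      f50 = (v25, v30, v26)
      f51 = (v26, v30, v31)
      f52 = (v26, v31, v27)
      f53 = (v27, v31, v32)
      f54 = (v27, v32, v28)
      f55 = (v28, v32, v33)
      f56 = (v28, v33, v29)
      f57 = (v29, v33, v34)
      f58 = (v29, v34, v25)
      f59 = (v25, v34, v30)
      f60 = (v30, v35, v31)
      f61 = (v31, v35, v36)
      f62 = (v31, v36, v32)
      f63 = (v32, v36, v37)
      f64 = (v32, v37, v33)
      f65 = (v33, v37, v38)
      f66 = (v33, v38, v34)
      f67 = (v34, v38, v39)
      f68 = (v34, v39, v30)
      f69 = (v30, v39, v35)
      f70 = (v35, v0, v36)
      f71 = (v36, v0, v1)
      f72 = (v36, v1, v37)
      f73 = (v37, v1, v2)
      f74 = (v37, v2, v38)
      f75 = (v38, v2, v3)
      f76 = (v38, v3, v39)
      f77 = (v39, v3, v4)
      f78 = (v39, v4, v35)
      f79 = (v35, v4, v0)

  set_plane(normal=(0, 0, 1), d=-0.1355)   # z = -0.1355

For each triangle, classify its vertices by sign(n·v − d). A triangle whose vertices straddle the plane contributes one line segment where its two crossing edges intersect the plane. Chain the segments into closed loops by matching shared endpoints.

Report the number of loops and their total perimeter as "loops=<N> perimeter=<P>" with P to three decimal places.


loops=2 perimeter=18.800

Straddling triangles (32 of 80):
  (v2,v7,v3) [++-] → (0.975671, 0.225048, -0.1355)–(1.0689, 0, -0.1355)  len=0.2436
  (v3,v7,v8) [-+-] → (0.975671, 0.225048, -0.1355)–(0.7558, 0.7558, -0.1355)  len=0.5745
  (v4,v9,v0) [--+] → (1.87664, 0.301544, -0.1355)–(2.00154, 0, -0.1355)  len=0.3264
  (v0,v9,v5) [+-+] → (1.87664, 0.301544, -0.1355)–(1.41529, 1.41529, -0.1355)  len=1.2055
  (v7,v12,v8) [++-] → (0.530752, 0.849029, -0.1355)–(0.7558, 0.7558, -0.1355)  len=0.2436
  (v8,v12,v13) [-+-] → (0.530752, 0.849029, -0.1355)–(0, 1.0689, -0.1355)  len=0.5745
  (v9,v14,v5) [--+] → (1.11374, 1.54019, -0.1355)–(1.41529, 1.41529, -0.1355)  len=0.3264
  (v5,v14,v10) [+-+] → (1.11374, 1.54019, -0.1355)–(0, 2.00154, -0.1355)  len=1.2055
  (v12,v17,v13) [++-] → (-0.225048, 0.975671, -0.1355)–(0, 1.0689, -0.1355)  len=0.2436
  (v13,v17,v18) [-+-] → (-0.225048, 0.975671, -0.1355)–(-0.7558, 0.7558, -0.1355)  len=0.5745
  (v14,v19,v10) [--+] → (-0.301544, 1.87664, -0.1355)–(0, 2.00154, -0.1355)  len=0.3264
  (v10,v19,v15) [+-+] → (-0.301544, 1.87664, -0.1355)–(-1.41529, 1.41529, -0.1355)  len=1.2055
  (v17,v22,v18) [++-] → (-0.849029, 0.530752, -0.1355)–(-0.7558, 0.7558, -0.1355)  len=0.2436
  (v18,v22,v23) [-+-] → (-0.849029, 0.530752, -0.1355)–(-1.0689, 0, -0.1355)  len=0.5745
  (v19,v24,v15) [--+] → (-1.54019, 1.11374, -0.1355)–(-1.41529, 1.41529, -0.1355)  len=0.3264
  (v15,v24,v20) [+-+] → (-1.54019, 1.11374, -0.1355)–(-2.00154, 0, -0.1355)  len=1.2055
  (v22,v27,v23) [++-] → (-0.975671, -0.225048, -0.1355)–(-1.0689, 0, -0.1355)  len=0.2436
  (v23,v27,v28) [-+-] → (-0.975671, -0.225048, -0.1355)–(-0.7558, -0.7558, -0.1355)  len=0.5745
  (v24,v29,v20) [--+] → (-1.87664, -0.301544, -0.1355)–(-2.00154, 0, -0.1355)  len=0.3264
  (v20,v29,v25) [+-+] → (-1.87664, -0.301544, -0.1355)–(-1.41529, -1.41529, -0.1355)  len=1.2055
  (v27,v32,v28) [++-] → (-0.530752, -0.849029, -0.1355)–(-0.7558, -0.7558, -0.1355)  len=0.2436
  (v28,v32,v33) [-+-] → (-0.530752, -0.849029, -0.1355)–(0, -1.0689, -0.1355)  len=0.5745
  (v29,v34,v25) [--+] → (-1.11374, -1.54019, -0.1355)–(-1.41529, -1.41529, -0.1355)  len=0.3264
  (v25,v34,v30) [+-+] → (-1.11374, -1.54019, -0.1355)–(0, -2.00154, -0.1355)  len=1.2055
  (v32,v37,v33) [++-] → (0.225048, -0.975671, -0.1355)–(0, -1.0689, -0.1355)  len=0.2436
  (v33,v37,v38) [-+-] → (0.225048, -0.975671, -0.1355)–(0.7558, -0.7558, -0.1355)  len=0.5745
  (v34,v39,v30) [--+] → (0.301544, -1.87664, -0.1355)–(0, -2.00154, -0.1355)  len=0.3264
  (v30,v39,v35) [+-+] → (0.301544, -1.87664, -0.1355)–(1.41529, -1.41529, -0.1355)  len=1.2055
  (v37,v2,v38) [++-] → (0.849029, -0.530752, -0.1355)–(0.7558, -0.7558, -0.1355)  len=0.2436
  (v38,v2,v3) [-+-] → (0.849029, -0.530752, -0.1355)–(1.0689, 0, -0.1355)  len=0.5745
  (v39,v4,v35) [--+] → (1.54019, -1.11374, -0.1355)–(1.41529, -1.41529, -0.1355)  len=0.3264
  (v35,v4,v0) [+-+] → (1.54019, -1.11374, -0.1355)–(2.00154, 0, -0.1355)  len=1.2055

Chained into 2 loop(s):
  loop 1: 16 segments, perimeter = 6.5447
  loop 2: 16 segments, perimeter = 12.2552
Total perimeter = 18.800


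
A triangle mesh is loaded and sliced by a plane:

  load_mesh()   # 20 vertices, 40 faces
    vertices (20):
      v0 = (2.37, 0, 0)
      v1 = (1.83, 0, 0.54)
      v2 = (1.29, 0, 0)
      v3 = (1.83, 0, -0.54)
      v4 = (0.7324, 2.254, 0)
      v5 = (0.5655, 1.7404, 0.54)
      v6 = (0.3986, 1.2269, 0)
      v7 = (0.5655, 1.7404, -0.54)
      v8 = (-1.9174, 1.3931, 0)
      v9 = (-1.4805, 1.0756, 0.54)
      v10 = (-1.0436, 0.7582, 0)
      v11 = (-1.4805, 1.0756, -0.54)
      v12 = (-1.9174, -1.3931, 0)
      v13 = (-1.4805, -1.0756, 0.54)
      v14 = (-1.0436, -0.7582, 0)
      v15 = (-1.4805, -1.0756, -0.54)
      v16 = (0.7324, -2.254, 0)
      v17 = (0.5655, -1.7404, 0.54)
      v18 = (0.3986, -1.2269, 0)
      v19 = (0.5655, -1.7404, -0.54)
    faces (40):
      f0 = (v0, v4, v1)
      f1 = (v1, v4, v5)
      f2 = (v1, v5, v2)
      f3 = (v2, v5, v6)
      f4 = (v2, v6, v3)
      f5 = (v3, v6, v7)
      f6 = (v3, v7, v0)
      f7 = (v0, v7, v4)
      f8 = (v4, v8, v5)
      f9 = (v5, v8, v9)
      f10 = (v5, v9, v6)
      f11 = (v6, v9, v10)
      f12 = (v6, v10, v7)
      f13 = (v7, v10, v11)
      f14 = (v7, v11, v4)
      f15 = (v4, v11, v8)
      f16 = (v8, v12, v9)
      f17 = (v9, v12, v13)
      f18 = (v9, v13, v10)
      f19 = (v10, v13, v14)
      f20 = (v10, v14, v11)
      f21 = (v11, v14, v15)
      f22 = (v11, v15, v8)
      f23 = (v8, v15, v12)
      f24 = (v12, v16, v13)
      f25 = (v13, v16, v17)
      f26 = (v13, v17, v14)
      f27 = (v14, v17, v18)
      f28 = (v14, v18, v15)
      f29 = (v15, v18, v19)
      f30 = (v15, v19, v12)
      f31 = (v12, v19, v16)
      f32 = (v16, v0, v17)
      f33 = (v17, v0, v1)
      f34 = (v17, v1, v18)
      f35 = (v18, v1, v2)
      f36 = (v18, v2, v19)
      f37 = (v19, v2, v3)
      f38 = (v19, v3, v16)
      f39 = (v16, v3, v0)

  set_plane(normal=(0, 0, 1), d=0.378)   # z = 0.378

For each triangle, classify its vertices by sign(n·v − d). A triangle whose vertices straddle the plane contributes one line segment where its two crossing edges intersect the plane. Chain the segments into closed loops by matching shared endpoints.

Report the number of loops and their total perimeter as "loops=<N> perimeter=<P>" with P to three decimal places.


Straddling triangles (20 of 40):
  (v0,v4,v1) [--+] → (1.50072, 0.6762, 0.378)–(1.992, 0, 0.378)  len=0.8358
  (v1,v4,v5) [+-+] → (1.50072, 0.6762, 0.378)–(0.61557, 1.89448, 0.378)  len=1.5059
  (v1,v5,v2) [++-] → (0.78285, 1.21828, 0.378)–(1.668, 0, 0.378)  len=1.5059
  (v2,v5,v6) [-+-] → (0.78285, 1.21828, 0.378)–(0.51543, 1.58635, 0.378)  len=0.4550
  (v4,v8,v5) [--+] → (-0.17937, 1.63621, 0.378)–(0.61557, 1.89448, 0.378)  len=0.8358
  (v5,v8,v9) [+-+] → (-0.17937, 1.63621, 0.378)–(-1.61157, 1.17085, 0.378)  len=1.5059
  (v5,v9,v6) [++-] → (-0.91677, 1.12099, 0.378)–(0.51543, 1.58635, 0.378)  len=1.5059
  (v6,v9,v10) [-+-] → (-0.91677, 1.12099, 0.378)–(-1.34943, 0.98038, 0.378)  len=0.4549
  (v8,v12,v9) [--+] → (-1.61157, 0.33499, 0.378)–(-1.61157, 1.17085, 0.378)  len=0.8359
  (v9,v12,v13) [+-+] → (-1.61157, 0.33499, 0.378)–(-1.61157, -1.17085, 0.378)  len=1.5058
  (v9,v13,v10) [++-] → (-1.34943, -0.52546, 0.378)–(-1.34943, 0.98038, 0.378)  len=1.5058
  (v10,v13,v14) [-+-] → (-1.34943, -0.52546, 0.378)–(-1.34943, -0.98038, 0.378)  len=0.4549
  (v12,v16,v13) [--+] → (-0.81663, -1.42912, 0.378)–(-1.61157, -1.17085, 0.378)  len=0.8358
  (v13,v16,v17) [+-+] → (-0.81663, -1.42912, 0.378)–(0.61557, -1.89448, 0.378)  len=1.5059
  (v13,v17,v14) [++-] → (0.08277, -1.44574, 0.378)–(-1.34943, -0.98038, 0.378)  len=1.5059
  (v14,v17,v18) [-+-] → (0.08277, -1.44574, 0.378)–(0.51543, -1.58635, 0.378)  len=0.4549
  (v16,v0,v17) [--+] → (1.10685, -1.21828, 0.378)–(0.61557, -1.89448, 0.378)  len=0.8358
  (v17,v0,v1) [+-+] → (1.10685, -1.21828, 0.378)–(1.992, 0, 0.378)  len=1.5059
  (v17,v1,v18) [++-] → (1.40058, -0.36807, 0.378)–(0.51543, -1.58635, 0.378)  len=1.5059
  (v18,v1,v2) [-+-] → (1.40058, -0.36807, 0.378)–(1.668, 0, 0.378)  len=0.4550

Chained into 2 loop(s):
  loop 1: 10 segments, perimeter = 11.7086
  loop 2: 10 segments, perimeter = 9.8041
Total perimeter = 21.513

loops=2 perimeter=21.513


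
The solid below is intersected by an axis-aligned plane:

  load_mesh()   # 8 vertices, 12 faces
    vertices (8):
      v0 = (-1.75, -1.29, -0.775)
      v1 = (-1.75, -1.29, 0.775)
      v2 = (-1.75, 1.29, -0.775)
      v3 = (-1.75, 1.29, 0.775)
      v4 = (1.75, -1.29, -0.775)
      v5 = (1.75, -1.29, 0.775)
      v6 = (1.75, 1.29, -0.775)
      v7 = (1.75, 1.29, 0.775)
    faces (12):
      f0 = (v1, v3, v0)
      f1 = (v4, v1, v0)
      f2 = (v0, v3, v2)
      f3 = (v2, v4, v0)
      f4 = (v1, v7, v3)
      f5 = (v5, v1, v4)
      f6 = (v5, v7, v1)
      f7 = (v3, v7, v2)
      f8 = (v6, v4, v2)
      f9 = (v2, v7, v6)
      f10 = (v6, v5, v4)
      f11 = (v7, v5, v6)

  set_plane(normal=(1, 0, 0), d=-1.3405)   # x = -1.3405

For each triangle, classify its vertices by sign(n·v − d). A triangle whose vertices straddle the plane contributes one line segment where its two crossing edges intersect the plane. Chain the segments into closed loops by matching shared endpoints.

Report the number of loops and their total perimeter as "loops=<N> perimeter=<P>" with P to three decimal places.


Straddling triangles (8 of 12):
  (v4,v1,v0) [+--] → (-1.3405, -1.29, 0.59365)–(-1.3405, -1.29, -0.775)  len=1.3687
  (v2,v4,v0) [-+-] → (-1.3405, 0.98814, -0.775)–(-1.3405, -1.29, -0.775)  len=2.2781
  (v1,v7,v3) [-+-] → (-1.3405, -0.98814, 0.775)–(-1.3405, 1.29, 0.775)  len=2.2781
  (v5,v1,v4) [+-+] → (-1.3405, -1.29, 0.775)–(-1.3405, -1.29, 0.59365)  len=0.1814
  (v5,v7,v1) [++-] → (-1.3405, -0.98814, 0.775)–(-1.3405, -1.29, 0.775)  len=0.3019
  (v3,v7,v2) [-+-] → (-1.3405, 1.29, 0.775)–(-1.3405, 1.29, -0.59365)  len=1.3687
  (v6,v4,v2) [++-] → (-1.3405, 0.98814, -0.775)–(-1.3405, 1.29, -0.775)  len=0.3019
  (v2,v7,v6) [-++] → (-1.3405, 1.29, -0.59365)–(-1.3405, 1.29, -0.775)  len=0.1814

Chained into 1 loop(s):
  loop 1: 8 segments, perimeter = 8.2600
Total perimeter = 8.260

loops=1 perimeter=8.260


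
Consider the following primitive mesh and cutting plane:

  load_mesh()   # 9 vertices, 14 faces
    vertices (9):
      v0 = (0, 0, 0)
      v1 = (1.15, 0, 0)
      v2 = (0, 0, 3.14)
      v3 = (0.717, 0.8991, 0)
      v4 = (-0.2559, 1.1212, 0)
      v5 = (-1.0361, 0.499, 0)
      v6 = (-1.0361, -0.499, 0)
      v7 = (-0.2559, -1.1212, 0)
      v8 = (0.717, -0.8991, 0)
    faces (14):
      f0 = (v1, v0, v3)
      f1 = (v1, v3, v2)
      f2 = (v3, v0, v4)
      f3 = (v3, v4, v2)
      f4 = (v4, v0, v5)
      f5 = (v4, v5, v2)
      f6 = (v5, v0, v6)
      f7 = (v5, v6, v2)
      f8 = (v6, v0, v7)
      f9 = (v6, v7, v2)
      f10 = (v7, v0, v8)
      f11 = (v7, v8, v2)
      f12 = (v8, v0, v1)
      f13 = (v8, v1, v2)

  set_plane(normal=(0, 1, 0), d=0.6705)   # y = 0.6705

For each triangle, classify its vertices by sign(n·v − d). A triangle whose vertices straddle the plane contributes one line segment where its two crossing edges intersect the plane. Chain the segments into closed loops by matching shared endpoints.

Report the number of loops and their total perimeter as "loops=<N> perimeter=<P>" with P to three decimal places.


Straddling triangles (6 of 14):
  (v1,v0,v3) [--+] → (0.5347, 0.6705, 0)–(0.827092, 0.6705, 0)  len=0.2924
  (v1,v3,v2) [-+-] → (0.827092, 0.6705, 0)–(0.5347, 0.6705, 0.798358)  len=0.8502
  (v3,v0,v4) [+-+] → (0.5347, 0.6705, 0)–(-0.153033, 0.6705, 0)  len=0.6877
  (v3,v4,v2) [++-] → (-0.153033, 0.6705, 1.26222)–(0.5347, 0.6705, 0.798358)  len=0.8295
  (v4,v0,v5) [+--] → (-0.153033, 0.6705, 0)–(-0.82105, 0.6705, 0)  len=0.6680
  (v4,v5,v2) [+--] → (-0.82105, 0.6705, 0)–(-0.153033, 0.6705, 1.26222)  len=1.4281

Chained into 1 loop(s):
  loop 1: 6 segments, perimeter = 4.7560
Total perimeter = 4.756

loops=1 perimeter=4.756


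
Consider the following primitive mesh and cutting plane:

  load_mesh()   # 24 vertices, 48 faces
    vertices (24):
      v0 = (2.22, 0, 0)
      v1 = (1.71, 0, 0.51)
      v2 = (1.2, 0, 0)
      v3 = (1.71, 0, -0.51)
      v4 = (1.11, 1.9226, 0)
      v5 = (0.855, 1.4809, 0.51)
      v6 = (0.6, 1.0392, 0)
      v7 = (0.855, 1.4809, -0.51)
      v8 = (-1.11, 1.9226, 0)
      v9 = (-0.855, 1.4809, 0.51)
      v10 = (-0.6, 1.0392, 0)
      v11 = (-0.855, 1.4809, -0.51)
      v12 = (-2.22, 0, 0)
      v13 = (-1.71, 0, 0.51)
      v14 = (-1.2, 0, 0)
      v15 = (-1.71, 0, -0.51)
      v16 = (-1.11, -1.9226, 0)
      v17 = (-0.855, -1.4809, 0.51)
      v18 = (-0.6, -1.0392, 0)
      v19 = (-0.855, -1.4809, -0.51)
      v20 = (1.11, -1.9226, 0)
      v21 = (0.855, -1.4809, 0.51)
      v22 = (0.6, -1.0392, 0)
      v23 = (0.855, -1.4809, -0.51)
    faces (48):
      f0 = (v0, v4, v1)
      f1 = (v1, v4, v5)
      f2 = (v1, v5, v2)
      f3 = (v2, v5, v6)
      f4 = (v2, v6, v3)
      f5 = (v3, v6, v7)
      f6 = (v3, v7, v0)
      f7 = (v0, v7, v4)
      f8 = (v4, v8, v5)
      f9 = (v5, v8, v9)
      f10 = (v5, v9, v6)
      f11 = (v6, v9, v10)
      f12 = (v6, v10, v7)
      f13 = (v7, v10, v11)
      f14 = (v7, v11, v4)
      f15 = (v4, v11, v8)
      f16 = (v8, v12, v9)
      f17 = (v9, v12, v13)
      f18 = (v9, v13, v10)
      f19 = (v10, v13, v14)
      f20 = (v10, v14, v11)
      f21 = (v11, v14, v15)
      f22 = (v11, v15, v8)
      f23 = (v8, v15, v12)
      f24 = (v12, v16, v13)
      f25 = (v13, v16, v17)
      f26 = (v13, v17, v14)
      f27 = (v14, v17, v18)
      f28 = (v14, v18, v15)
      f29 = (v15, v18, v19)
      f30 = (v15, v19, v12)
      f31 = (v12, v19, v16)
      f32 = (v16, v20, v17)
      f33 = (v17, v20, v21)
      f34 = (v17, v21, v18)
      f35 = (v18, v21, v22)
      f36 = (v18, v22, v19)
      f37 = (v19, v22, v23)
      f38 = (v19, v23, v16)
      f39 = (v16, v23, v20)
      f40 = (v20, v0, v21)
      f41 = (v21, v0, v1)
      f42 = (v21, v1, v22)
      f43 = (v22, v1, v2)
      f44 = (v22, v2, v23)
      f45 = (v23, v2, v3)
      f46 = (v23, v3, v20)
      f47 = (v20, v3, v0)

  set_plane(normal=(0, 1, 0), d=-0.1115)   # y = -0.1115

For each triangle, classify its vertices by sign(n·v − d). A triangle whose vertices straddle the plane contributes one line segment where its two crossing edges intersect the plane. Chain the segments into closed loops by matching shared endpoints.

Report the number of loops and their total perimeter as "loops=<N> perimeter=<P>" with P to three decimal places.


loops=2 perimeter=5.770

Straddling triangles (16 of 48):
  (v12,v16,v13) [+-+] → (-2.15563, -0.1115, 0)–(-1.6752, -0.1115, 0.480423)  len=0.6794
  (v13,v16,v17) [+--] → (-1.6752, -0.1115, 0.480423)–(-1.64563, -0.1115, 0.51)  len=0.0418
  (v13,v17,v14) [+-+] → (-1.64563, -0.1115, 0.51)–(-1.17402, -0.1115, 0.0383989)  len=0.6669
  (v14,v17,v18) [+--] → (-1.17402, -0.1115, 0.0383989)–(-1.13562, -0.1115, 0)  len=0.0543
  (v14,v18,v15) [+-+] → (-1.13562, -0.1115, 0)–(-1.5909, -0.1115, -0.45528)  len=0.6439
  (v15,v18,v19) [+--] → (-1.5909, -0.1115, -0.45528)–(-1.64563, -0.1115, -0.51)  len=0.0774
  (v15,v19,v12) [+-+] → (-1.64563, -0.1115, -0.51)–(-2.11723, -0.1115, -0.0383989)  len=0.6669
  (v12,v19,v16) [+--] → (-2.11723, -0.1115, -0.0383989)–(-2.15563, -0.1115, 0)  len=0.0543
  (v20,v0,v21) [-+-] → (2.15563, -0.1115, 0)–(2.11723, -0.1115, 0.0383989)  len=0.0543
  (v21,v0,v1) [-++] → (2.11723, -0.1115, 0.0383989)–(1.64563, -0.1115, 0.51)  len=0.6669
  (v21,v1,v22) [-+-] → (1.64563, -0.1115, 0.51)–(1.5909, -0.1115, 0.45528)  len=0.0774
  (v22,v1,v2) [-++] → (1.5909, -0.1115, 0.45528)–(1.13562, -0.1115, 0)  len=0.6439
  (v22,v2,v23) [-+-] → (1.13562, -0.1115, 0)–(1.17402, -0.1115, -0.0383989)  len=0.0543
  (v23,v2,v3) [-++] → (1.17402, -0.1115, -0.0383989)–(1.64563, -0.1115, -0.51)  len=0.6669
  (v23,v3,v20) [-+-] → (1.64563, -0.1115, -0.51)–(1.6752, -0.1115, -0.480423)  len=0.0418
  (v20,v3,v0) [-++] → (1.6752, -0.1115, -0.480423)–(2.15563, -0.1115, 0)  len=0.6794

Chained into 2 loop(s):
  loop 1: 8 segments, perimeter = 2.8850
  loop 2: 8 segments, perimeter = 2.8850
Total perimeter = 5.770


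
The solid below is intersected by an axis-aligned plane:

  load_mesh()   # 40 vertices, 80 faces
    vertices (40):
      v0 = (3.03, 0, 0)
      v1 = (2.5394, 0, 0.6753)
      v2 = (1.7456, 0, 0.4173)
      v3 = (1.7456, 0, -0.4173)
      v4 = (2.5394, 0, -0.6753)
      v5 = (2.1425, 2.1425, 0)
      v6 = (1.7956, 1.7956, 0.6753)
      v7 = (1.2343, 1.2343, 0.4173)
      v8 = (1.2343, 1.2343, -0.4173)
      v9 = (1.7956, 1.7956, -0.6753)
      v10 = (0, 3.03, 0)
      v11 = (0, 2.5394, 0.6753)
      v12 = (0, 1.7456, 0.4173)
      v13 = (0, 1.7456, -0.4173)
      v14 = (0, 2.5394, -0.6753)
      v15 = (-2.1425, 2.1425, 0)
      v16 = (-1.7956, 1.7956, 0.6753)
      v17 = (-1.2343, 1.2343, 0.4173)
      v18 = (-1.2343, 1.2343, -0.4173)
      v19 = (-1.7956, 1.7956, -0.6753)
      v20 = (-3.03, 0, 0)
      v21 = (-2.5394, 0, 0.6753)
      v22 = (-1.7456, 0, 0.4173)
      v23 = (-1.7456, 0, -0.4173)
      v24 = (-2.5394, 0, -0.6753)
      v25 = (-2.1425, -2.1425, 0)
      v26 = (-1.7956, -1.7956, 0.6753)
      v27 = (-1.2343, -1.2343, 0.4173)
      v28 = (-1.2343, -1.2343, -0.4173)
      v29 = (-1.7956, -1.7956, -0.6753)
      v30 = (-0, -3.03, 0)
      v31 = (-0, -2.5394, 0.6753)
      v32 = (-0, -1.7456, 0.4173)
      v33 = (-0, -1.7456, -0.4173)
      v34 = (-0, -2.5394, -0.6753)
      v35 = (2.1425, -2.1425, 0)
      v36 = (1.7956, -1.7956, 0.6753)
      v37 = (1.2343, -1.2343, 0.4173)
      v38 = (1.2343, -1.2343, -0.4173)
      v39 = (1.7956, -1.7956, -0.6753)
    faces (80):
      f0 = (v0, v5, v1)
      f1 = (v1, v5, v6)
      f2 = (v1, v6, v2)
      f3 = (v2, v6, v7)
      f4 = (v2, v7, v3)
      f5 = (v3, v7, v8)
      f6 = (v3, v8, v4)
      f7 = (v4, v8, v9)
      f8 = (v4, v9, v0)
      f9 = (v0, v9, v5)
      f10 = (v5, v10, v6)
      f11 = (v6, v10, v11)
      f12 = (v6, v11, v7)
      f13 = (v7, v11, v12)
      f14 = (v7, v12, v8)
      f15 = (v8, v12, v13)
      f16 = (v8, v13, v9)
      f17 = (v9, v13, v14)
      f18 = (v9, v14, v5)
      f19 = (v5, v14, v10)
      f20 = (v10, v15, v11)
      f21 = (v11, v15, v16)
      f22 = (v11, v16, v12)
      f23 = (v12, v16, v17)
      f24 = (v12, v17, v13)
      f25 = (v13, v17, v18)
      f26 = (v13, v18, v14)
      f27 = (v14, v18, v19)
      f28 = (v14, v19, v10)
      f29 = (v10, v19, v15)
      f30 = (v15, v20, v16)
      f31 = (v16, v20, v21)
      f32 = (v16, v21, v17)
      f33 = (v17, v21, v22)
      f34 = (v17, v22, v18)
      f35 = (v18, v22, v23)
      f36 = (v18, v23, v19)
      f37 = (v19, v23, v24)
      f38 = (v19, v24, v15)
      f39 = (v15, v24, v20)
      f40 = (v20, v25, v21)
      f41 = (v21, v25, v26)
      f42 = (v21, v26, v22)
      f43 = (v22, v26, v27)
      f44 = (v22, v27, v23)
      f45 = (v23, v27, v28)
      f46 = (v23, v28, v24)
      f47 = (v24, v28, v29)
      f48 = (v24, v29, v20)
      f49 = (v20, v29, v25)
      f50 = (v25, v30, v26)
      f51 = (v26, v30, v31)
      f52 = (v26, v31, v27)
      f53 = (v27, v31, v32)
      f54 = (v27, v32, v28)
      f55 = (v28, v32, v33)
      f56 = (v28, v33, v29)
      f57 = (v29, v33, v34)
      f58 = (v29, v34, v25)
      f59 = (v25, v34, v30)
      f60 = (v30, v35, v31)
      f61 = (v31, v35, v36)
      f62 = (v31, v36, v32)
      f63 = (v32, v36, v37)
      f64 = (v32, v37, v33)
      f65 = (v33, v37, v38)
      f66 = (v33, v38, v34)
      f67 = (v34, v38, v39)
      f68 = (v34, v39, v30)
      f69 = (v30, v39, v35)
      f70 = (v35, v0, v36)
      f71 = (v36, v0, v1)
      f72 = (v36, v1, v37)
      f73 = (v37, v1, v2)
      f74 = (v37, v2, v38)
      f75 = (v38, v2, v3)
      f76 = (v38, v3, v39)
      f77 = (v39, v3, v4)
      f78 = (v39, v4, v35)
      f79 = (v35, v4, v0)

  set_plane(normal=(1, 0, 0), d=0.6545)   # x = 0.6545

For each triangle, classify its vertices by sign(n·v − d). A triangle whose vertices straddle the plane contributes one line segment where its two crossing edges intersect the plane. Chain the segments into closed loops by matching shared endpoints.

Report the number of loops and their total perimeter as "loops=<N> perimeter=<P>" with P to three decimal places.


loops=2 perimeter=8.347

Straddling triangles (20 of 80):
  (v5,v10,v6) [+-+] → (0.6545, 2.75888, 0)–(0.6545, 2.58006, 0.246148)  len=0.3042
  (v6,v10,v11) [+--] → (0.6545, 2.58006, 0.246148)–(0.6545, 2.26828, 0.6753)  len=0.5304
  (v6,v11,v7) [+-+] → (0.6545, 2.26828, 0.6753)–(0.6545, 1.84736, 0.538493)  len=0.4426
  (v7,v11,v12) [+--] → (0.6545, 1.84736, 0.538493)–(0.6545, 1.47448, 0.4173)  len=0.3921
  (v7,v12,v8) [+-+] → (0.6545, 1.47448, 0.4173)–(0.6545, 1.47448, -0.0252551)  len=0.4426
  (v8,v12,v13) [+--] → (0.6545, 1.47448, -0.0252551)–(0.6545, 1.47448, -0.4173)  len=0.3920
  (v8,v13,v9) [+-+] → (0.6545, 1.47448, -0.4173)–(0.6545, 1.76383, -0.511342)  len=0.3042
  (v9,v13,v14) [+--] → (0.6545, 1.76383, -0.511342)–(0.6545, 2.26828, -0.6753)  len=0.5304
  (v9,v14,v5) [+-+] → (0.6545, 2.26828, -0.6753)–(0.6545, 2.41815, -0.469006)  len=0.2550
  (v5,v14,v10) [+--] → (0.6545, 2.41815, -0.469006)–(0.6545, 2.75888, 0)  len=0.5797
  (v30,v35,v31) [-+-] → (0.6545, -2.75888, 0)–(0.6545, -2.41815, 0.469006)  len=0.5797
  (v31,v35,v36) [-++] → (0.6545, -2.41815, 0.469006)–(0.6545, -2.26828, 0.6753)  len=0.2550
  (v31,v36,v32) [-+-] → (0.6545, -2.26828, 0.6753)–(0.6545, -1.76383, 0.511342)  len=0.5304
  (v32,v36,v37) [-++] → (0.6545, -1.76383, 0.511342)–(0.6545, -1.47448, 0.4173)  len=0.3042
  (v32,v37,v33) [-+-] → (0.6545, -1.47448, 0.4173)–(0.6545, -1.47448, 0.0252551)  len=0.3920
  (v33,v37,v38) [-++] → (0.6545, -1.47448, 0.0252551)–(0.6545, -1.47448, -0.4173)  len=0.4426
  (v33,v38,v34) [-+-] → (0.6545, -1.47448, -0.4173)–(0.6545, -1.84736, -0.538493)  len=0.3921
  (v34,v38,v39) [-++] → (0.6545, -1.84736, -0.538493)–(0.6545, -2.26828, -0.6753)  len=0.4426
  (v34,v39,v30) [-+-] → (0.6545, -2.26828, -0.6753)–(0.6545, -2.58006, -0.246148)  len=0.5304
  (v30,v39,v35) [-++] → (0.6545, -2.58006, -0.246148)–(0.6545, -2.75888, 0)  len=0.3042

Chained into 2 loop(s):
  loop 1: 10 segments, perimeter = 4.1734
  loop 2: 10 segments, perimeter = 4.1734
Total perimeter = 8.347


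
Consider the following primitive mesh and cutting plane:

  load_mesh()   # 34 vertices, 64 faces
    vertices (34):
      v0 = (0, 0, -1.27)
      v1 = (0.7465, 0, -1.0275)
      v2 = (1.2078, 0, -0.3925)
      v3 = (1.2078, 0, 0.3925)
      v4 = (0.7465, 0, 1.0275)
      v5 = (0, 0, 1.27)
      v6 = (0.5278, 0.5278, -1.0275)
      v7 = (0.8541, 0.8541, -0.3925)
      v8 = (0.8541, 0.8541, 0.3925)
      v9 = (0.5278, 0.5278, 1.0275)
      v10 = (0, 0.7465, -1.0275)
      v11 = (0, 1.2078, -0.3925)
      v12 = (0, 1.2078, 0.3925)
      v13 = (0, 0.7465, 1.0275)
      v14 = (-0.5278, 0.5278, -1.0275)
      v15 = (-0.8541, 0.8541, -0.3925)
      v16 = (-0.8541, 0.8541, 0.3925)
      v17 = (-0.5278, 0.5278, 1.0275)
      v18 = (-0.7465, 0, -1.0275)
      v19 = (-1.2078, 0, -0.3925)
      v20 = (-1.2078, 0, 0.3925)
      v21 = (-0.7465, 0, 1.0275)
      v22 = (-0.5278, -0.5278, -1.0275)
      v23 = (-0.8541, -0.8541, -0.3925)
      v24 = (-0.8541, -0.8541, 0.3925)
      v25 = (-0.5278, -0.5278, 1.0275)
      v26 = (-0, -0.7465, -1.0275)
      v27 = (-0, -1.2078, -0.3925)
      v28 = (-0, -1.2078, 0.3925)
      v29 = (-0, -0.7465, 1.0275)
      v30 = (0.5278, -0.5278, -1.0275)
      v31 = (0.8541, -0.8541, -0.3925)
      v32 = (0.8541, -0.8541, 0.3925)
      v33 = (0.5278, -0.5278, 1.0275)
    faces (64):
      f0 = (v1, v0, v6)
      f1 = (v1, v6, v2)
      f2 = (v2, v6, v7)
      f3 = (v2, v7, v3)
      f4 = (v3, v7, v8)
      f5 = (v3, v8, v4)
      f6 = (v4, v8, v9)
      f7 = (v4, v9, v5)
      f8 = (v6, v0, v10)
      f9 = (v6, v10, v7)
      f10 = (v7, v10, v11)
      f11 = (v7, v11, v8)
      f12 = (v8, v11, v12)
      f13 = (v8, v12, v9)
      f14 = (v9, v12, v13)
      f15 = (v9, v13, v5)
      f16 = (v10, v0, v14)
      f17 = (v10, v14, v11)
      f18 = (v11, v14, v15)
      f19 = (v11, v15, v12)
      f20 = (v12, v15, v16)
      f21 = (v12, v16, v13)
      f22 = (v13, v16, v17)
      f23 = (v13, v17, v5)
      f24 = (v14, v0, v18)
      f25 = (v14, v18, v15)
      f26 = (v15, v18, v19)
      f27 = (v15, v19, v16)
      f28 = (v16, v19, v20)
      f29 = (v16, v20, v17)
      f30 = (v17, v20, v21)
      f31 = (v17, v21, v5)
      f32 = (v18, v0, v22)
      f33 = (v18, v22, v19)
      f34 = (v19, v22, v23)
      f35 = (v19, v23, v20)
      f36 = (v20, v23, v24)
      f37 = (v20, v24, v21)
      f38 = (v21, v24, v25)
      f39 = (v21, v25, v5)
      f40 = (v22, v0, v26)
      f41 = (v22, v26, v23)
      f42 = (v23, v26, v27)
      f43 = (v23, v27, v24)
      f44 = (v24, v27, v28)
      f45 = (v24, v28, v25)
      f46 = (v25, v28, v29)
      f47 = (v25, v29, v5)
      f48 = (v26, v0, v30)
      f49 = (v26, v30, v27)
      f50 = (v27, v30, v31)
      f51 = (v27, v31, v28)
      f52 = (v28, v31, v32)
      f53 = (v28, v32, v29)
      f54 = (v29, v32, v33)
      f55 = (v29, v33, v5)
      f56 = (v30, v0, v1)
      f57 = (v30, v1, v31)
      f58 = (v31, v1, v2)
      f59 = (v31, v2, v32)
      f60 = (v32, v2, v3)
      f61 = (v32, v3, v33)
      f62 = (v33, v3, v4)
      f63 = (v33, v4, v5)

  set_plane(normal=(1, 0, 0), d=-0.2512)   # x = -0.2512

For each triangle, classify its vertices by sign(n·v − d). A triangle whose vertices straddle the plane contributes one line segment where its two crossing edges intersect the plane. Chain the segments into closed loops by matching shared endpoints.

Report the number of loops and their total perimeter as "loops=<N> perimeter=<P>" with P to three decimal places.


loops=1 perimeter=7.369

Straddling triangles (20 of 64):
  (v10,v0,v14) [++-] → (-0.2512, 0.2512, -1.15459)–(-0.2512, 0.642412, -1.0275)  len=0.4113
  (v10,v14,v11) [+-+] → (-0.2512, 0.642412, -1.0275)–(-0.2512, 0.884162, -0.694721)  len=0.4113
  (v11,v14,v15) [+--] → (-0.2512, 0.884162, -0.694721)–(-0.2512, 1.10377, -0.3925)  len=0.3736
  (v11,v15,v12) [+-+] → (-0.2512, 1.10377, -0.3925)–(-0.2512, 1.10377, 0.161623)  len=0.5541
  (v12,v15,v16) [+--] → (-0.2512, 1.10377, 0.161623)–(-0.2512, 1.10377, 0.3925)  len=0.2309
  (v12,v16,v13) [+-+] → (-0.2512, 1.10377, 0.3925)–(-0.2512, 0.778146, 0.84074)  len=0.5540
  (v13,v16,v17) [+--] → (-0.2512, 0.778146, 0.84074)–(-0.2512, 0.642412, 1.0275)  len=0.2309
  (v13,v17,v5) [+-+] → (-0.2512, 0.642412, 1.0275)–(-0.2512, 0.2512, 1.15459)  len=0.4113
  (v14,v0,v18) [-+-] → (-0.2512, 0.2512, -1.15459)–(-0.2512, 0, -1.1884)  len=0.2535
  (v17,v21,v5) [--+] → (-0.2512, 0, 1.1884)–(-0.2512, 0.2512, 1.15459)  len=0.2535
  (v18,v0,v22) [-+-] → (-0.2512, 0, -1.1884)–(-0.2512, -0.2512, -1.15459)  len=0.2535
  (v21,v25,v5) [--+] → (-0.2512, -0.2512, 1.15459)–(-0.2512, 0, 1.1884)  len=0.2535
  (v22,v0,v26) [-++] → (-0.2512, -0.2512, -1.15459)–(-0.2512, -0.642412, -1.0275)  len=0.4113
  (v22,v26,v23) [-+-] → (-0.2512, -0.642412, -1.0275)–(-0.2512, -0.778146, -0.84074)  len=0.2309
  (v23,v26,v27) [-++] → (-0.2512, -0.778146, -0.84074)–(-0.2512, -1.10377, -0.3925)  len=0.5540
  (v23,v27,v24) [-+-] → (-0.2512, -1.10377, -0.3925)–(-0.2512, -1.10377, -0.161623)  len=0.2309
  (v24,v27,v28) [-++] → (-0.2512, -1.10377, -0.161623)–(-0.2512, -1.10377, 0.3925)  len=0.5541
  (v24,v28,v25) [-+-] → (-0.2512, -1.10377, 0.3925)–(-0.2512, -0.884162, 0.694721)  len=0.3736
  (v25,v28,v29) [-++] → (-0.2512, -0.884162, 0.694721)–(-0.2512, -0.642412, 1.0275)  len=0.4113
  (v25,v29,v5) [-++] → (-0.2512, -0.642412, 1.0275)–(-0.2512, -0.2512, 1.15459)  len=0.4113

Chained into 1 loop(s):
  loop 1: 20 segments, perimeter = 7.3688
Total perimeter = 7.369


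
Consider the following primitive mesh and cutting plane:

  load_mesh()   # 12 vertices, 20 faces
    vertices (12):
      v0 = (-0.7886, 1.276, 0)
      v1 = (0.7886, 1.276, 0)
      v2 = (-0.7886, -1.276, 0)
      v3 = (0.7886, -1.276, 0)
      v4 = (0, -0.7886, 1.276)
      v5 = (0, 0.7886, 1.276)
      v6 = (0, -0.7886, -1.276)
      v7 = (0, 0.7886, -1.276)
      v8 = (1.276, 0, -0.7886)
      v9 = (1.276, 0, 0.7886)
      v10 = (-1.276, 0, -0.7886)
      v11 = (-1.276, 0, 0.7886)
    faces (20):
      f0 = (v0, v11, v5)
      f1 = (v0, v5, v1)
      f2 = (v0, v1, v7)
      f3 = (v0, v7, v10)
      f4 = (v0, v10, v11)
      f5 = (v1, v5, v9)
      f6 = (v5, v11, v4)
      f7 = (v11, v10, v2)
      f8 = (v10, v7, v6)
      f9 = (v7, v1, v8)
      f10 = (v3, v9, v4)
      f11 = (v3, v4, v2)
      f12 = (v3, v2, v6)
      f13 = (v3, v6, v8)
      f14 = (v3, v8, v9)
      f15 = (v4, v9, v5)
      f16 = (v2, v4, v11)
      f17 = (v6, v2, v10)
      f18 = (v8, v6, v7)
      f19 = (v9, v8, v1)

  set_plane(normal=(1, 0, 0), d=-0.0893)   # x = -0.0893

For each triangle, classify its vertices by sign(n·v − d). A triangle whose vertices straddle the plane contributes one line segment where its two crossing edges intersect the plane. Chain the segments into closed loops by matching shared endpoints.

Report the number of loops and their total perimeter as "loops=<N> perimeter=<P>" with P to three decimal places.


loops=1 perimeter=8.403

Straddling triangles (10 of 20):
  (v0,v11,v5) [--+] → (-0.0893, 0.73341, 1.24189)–(-0.0893, 0.843793, 1.13151)  len=0.1561
  (v0,v5,v1) [-++] → (-0.0893, 0.843793, 1.13151)–(-0.0893, 1.276, 0)  len=1.2112
  (v0,v1,v7) [-++] → (-0.0893, 1.276, 0)–(-0.0893, 0.843793, -1.13151)  len=1.2112
  (v0,v7,v10) [-+-] → (-0.0893, 0.843793, -1.13151)–(-0.0893, 0.73341, -1.24189)  len=0.1561
  (v5,v11,v4) [+-+] → (-0.0893, 0.73341, 1.24189)–(-0.0893, -0.73341, 1.24189)  len=1.4668
  (v10,v7,v6) [-++] → (-0.0893, 0.73341, -1.24189)–(-0.0893, -0.73341, -1.24189)  len=1.4668
  (v3,v4,v2) [++-] → (-0.0893, -0.843793, 1.13151)–(-0.0893, -1.276, 0)  len=1.2112
  (v3,v2,v6) [+-+] → (-0.0893, -1.276, 0)–(-0.0893, -0.843793, -1.13151)  len=1.2112
  (v2,v4,v11) [-+-] → (-0.0893, -0.843793, 1.13151)–(-0.0893, -0.73341, 1.24189)  len=0.1561
  (v6,v2,v10) [+--] → (-0.0893, -0.843793, -1.13151)–(-0.0893, -0.73341, -1.24189)  len=0.1561

Chained into 1 loop(s):
  loop 1: 10 segments, perimeter = 8.4030
Total perimeter = 8.403
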